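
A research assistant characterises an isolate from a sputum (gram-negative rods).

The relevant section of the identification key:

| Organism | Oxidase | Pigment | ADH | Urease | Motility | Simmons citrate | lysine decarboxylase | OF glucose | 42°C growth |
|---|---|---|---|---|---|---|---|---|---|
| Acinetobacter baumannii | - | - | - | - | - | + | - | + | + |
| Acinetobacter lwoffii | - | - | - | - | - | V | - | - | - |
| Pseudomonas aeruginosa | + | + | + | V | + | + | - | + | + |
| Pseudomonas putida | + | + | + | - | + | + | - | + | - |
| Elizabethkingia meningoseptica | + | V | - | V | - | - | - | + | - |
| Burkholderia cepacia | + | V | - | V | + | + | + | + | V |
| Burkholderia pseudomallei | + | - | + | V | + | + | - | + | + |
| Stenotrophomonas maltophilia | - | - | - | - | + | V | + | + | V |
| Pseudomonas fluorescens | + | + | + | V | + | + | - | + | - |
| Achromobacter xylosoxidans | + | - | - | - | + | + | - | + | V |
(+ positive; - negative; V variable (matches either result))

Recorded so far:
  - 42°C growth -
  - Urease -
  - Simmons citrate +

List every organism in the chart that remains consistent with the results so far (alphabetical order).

42°C growth -: excludes Acinetobacter baumannii, Pseudomonas aeruginosa, Burkholderia pseudomallei — 7 left.
Simmons citrate +: excludes Elizabethkingia meningoseptica — 6 left.
Urease -: all 6 remaining candidates are consistent.

Achromobacter xylosoxidans, Acinetobacter lwoffii, Burkholderia cepacia, Pseudomonas fluorescens, Pseudomonas putida, Stenotrophomonas maltophilia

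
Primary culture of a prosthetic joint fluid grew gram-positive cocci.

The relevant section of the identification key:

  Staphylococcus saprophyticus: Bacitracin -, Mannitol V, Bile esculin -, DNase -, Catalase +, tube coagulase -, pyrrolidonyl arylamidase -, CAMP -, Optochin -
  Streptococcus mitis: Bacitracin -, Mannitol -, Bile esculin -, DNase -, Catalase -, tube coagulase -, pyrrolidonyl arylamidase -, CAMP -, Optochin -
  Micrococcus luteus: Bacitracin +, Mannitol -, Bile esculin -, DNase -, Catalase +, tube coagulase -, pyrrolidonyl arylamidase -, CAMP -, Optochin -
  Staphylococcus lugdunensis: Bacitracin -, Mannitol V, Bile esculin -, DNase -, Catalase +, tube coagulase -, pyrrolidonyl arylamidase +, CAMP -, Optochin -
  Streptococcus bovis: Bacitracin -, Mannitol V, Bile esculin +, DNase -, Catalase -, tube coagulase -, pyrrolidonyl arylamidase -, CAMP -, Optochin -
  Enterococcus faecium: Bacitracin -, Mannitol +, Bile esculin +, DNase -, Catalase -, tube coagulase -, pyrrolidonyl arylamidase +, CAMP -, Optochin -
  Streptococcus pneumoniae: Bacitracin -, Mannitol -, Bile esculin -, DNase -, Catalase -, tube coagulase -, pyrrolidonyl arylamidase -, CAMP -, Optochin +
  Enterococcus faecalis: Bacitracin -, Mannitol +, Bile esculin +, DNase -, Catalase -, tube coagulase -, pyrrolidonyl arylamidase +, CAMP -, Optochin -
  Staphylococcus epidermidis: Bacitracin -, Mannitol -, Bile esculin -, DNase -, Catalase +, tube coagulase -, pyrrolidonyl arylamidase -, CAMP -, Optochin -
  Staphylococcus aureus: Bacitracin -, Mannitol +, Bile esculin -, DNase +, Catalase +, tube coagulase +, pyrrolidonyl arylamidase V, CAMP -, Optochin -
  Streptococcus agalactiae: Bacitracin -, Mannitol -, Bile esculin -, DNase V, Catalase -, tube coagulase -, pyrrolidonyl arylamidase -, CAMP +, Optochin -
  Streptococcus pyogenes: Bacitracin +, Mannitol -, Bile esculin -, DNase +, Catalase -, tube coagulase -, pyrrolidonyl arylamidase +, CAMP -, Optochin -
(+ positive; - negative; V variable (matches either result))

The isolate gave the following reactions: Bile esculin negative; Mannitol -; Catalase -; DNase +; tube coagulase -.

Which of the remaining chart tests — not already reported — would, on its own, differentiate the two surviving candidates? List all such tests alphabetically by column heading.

Bile esculin -: excludes Streptococcus bovis, Enterococcus faecium, Enterococcus faecalis — 9 left.
tube coagulase -: excludes Staphylococcus aureus — 8 left.
Mannitol -: all 8 remaining candidates are consistent.
Catalase -: excludes Staphylococcus saprophyticus, Micrococcus luteus, Staphylococcus lugdunensis, Staphylococcus epidermidis — 4 left.
DNase +: excludes Streptococcus mitis, Streptococcus pneumoniae — 2 left.
Two candidates remain: Streptococcus agalactiae and Streptococcus pyogenes.
  Bacitracin: Streptococcus agalactiae -, Streptococcus pyogenes + — discriminates.
  pyrrolidonyl arylamidase: Streptococcus agalactiae -, Streptococcus pyogenes + — discriminates.
  CAMP: Streptococcus agalactiae +, Streptococcus pyogenes - — discriminates.
  Optochin: - vs - — same for both, does not separate.

Bacitracin, CAMP, pyrrolidonyl arylamidase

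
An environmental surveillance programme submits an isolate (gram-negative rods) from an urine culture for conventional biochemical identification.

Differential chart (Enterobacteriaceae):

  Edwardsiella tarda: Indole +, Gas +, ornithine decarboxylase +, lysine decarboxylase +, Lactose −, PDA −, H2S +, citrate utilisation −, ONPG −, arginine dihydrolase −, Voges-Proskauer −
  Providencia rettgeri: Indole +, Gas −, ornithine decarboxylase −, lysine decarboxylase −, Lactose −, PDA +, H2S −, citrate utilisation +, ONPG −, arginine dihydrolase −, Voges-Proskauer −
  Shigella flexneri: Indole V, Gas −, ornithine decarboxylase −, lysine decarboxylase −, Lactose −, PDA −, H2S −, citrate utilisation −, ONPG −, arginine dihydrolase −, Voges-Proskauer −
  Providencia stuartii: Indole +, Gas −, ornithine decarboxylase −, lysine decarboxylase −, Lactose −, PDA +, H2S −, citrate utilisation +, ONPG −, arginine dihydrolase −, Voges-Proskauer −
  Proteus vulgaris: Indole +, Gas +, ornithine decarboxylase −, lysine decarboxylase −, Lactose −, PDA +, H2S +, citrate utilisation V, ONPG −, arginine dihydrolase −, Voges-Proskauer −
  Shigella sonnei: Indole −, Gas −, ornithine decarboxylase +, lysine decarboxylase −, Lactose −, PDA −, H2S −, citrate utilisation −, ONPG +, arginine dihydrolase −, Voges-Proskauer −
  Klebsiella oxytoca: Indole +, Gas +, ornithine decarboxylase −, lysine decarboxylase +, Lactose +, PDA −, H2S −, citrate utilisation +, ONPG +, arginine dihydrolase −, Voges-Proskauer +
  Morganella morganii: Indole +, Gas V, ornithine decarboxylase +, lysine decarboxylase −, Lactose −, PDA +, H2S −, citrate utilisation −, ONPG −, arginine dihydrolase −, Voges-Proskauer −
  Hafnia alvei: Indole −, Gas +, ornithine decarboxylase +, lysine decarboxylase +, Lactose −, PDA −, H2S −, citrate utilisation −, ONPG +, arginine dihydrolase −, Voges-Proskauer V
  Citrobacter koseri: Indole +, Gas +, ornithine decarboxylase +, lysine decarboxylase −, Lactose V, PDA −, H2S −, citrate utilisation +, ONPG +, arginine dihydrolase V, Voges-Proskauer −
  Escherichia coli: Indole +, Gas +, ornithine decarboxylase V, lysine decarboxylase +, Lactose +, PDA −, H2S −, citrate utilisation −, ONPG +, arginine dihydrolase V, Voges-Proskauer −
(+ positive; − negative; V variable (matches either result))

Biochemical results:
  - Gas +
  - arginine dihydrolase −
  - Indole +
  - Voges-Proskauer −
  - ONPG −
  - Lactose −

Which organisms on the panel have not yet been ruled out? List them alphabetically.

Lactose −: excludes Klebsiella oxytoca, Escherichia coli — 9 left.
arginine dihydrolase −: all 9 remaining candidates are consistent.
Voges-Proskauer −: all 9 remaining candidates are consistent.
Indole +: excludes Shigella sonnei, Hafnia alvei — 7 left.
ONPG −: excludes Citrobacter koseri — 6 left.
Gas +: excludes Providencia rettgeri, Shigella flexneri, Providencia stuartii — 3 left.

Edwardsiella tarda, Morganella morganii, Proteus vulgaris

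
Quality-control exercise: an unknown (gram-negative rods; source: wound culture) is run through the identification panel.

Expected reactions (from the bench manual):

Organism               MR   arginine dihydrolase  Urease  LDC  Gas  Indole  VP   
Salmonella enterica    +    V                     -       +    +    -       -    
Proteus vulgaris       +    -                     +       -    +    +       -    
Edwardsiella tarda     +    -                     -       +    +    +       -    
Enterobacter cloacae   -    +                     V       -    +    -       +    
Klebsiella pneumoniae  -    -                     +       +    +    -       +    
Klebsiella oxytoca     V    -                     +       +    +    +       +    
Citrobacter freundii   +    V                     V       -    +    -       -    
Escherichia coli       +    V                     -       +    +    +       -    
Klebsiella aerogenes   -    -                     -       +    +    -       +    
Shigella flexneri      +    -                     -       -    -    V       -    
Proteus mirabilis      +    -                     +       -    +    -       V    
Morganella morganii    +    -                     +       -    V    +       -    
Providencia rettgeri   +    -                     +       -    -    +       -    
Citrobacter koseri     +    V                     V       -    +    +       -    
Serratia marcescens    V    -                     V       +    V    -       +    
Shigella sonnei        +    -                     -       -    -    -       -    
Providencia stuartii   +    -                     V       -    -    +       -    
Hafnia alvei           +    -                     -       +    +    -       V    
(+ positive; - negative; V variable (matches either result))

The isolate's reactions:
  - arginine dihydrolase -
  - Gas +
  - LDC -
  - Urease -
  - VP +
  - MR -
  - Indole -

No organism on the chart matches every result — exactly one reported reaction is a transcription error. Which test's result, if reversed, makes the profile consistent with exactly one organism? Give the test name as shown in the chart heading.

As reported, no row in the chart matches all 7 reactions.
Reversing VP → still no organism matches.
Reversing arginine dihydrolase (to +) → unique match: Enterobacter cloacae.
Reversing Indole → still no organism matches.
Reversing LDC → 2 organisms match (not unique).
Reversing MR → still no organism matches.
Reversing Urease → still no organism matches.
Reversing Gas → still no organism matches.

arginine dihydrolase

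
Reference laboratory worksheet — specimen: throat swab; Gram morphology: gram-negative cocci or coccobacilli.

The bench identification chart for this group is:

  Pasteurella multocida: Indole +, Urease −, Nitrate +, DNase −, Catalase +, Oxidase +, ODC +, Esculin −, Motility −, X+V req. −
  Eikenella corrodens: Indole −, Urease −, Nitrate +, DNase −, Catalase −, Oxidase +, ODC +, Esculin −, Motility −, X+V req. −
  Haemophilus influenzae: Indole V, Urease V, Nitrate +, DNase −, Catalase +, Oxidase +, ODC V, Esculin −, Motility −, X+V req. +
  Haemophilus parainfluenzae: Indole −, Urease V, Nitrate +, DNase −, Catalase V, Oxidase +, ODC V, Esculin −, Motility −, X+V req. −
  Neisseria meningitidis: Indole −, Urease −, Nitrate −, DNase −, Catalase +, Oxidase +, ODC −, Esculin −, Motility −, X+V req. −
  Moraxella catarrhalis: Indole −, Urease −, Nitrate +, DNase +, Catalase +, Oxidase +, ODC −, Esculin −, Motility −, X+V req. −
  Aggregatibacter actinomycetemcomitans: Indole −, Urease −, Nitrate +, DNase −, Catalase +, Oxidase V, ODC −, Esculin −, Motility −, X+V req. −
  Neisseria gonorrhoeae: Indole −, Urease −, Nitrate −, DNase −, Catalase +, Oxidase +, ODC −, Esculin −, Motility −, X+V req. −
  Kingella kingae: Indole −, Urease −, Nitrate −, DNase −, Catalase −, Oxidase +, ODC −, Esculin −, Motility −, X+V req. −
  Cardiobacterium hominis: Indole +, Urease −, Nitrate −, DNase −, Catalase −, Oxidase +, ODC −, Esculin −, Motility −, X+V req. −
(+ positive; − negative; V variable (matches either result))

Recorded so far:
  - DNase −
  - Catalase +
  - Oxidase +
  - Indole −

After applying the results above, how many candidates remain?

5

Oxidase +: all 10 remaining candidates are consistent.
Catalase +: excludes Eikenella corrodens, Kingella kingae, Cardiobacterium hominis — 7 left.
Indole −: excludes Pasteurella multocida — 6 left.
DNase −: excludes Moraxella catarrhalis — 5 left.
Still consistent: Aggregatibacter actinomycetemcomitans, Haemophilus influenzae, Haemophilus parainfluenzae, Neisseria gonorrhoeae, Neisseria meningitidis.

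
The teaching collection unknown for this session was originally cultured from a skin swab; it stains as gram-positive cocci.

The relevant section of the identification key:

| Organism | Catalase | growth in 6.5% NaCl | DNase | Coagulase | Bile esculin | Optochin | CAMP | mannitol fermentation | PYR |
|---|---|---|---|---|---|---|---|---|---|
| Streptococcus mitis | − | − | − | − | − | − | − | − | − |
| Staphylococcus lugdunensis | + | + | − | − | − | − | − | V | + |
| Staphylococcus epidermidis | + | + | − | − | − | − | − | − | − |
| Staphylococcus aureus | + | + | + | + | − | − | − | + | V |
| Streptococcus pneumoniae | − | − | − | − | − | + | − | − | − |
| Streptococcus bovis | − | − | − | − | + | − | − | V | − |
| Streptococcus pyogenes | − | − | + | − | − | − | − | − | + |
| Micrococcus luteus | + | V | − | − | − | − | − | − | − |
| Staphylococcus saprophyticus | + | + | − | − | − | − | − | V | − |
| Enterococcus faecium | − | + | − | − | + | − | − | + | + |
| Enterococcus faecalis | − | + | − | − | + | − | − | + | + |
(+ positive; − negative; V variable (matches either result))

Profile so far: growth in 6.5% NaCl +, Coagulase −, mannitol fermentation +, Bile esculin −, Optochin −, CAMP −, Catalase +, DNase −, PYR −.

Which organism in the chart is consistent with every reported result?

PYR −: excludes Staphylococcus lugdunensis, Streptococcus pyogenes, Enterococcus faecium, Enterococcus faecalis — 7 left.
Catalase +: excludes Streptococcus mitis, Streptococcus pneumoniae, Streptococcus bovis — 4 left.
DNase −: excludes Staphylococcus aureus — 3 left.
Bile esculin −: all 3 remaining candidates are consistent.
Coagulase −: all 3 remaining candidates are consistent.
Optochin −: all 3 remaining candidates are consistent.
CAMP −: all 3 remaining candidates are consistent.
mannitol fermentation +: excludes Staphylococcus epidermidis, Micrococcus luteus — 1 left.
growth in 6.5% NaCl +: the one remaining candidate is consistent.

Staphylococcus saprophyticus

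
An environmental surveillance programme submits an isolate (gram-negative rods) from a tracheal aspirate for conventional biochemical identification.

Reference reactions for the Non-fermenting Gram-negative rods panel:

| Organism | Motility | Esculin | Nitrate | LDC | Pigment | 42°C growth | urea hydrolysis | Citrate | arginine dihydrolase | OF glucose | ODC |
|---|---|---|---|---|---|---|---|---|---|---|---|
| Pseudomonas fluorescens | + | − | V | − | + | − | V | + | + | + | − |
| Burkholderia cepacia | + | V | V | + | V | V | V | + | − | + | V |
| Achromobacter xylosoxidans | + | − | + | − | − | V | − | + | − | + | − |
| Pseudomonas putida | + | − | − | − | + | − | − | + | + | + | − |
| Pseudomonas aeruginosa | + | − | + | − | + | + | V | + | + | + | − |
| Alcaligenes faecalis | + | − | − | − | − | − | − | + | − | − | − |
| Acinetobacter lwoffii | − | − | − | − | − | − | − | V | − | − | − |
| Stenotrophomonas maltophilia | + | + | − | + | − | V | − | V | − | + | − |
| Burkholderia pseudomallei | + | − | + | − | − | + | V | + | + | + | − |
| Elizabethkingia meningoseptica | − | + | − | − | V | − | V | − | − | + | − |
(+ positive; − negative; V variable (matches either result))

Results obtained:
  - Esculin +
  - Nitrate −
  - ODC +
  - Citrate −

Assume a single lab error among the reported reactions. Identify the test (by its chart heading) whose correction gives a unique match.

As reported, no row in the chart matches all 4 reactions.
Reversing ODC → 2 organisms match (not unique).
Reversing Citrate (to +) → unique match: Burkholderia cepacia.
Reversing Esculin → still no organism matches.
Reversing Nitrate → still no organism matches.

Citrate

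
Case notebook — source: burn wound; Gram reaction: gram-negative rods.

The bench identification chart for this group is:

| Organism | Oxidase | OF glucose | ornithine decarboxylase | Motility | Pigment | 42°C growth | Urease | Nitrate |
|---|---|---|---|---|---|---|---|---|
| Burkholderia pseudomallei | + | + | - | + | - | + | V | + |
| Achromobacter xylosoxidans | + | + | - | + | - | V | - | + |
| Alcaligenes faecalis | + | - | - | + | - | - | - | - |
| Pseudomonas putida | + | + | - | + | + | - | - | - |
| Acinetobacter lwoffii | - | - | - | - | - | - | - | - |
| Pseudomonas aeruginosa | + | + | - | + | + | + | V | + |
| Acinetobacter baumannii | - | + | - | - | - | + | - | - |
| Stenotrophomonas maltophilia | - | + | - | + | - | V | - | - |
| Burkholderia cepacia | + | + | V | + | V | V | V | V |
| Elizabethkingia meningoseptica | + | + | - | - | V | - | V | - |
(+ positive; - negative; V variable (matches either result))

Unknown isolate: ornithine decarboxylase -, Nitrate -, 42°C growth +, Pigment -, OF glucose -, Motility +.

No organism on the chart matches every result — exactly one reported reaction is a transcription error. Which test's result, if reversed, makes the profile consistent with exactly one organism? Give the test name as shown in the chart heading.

As reported, no row in the chart matches all 6 reactions.
Reversing OF glucose → 2 organisms match (not unique).
Reversing 42°C growth (to -) → unique match: Alcaligenes faecalis.
Reversing Motility → still no organism matches.
Reversing Nitrate → still no organism matches.
Reversing ornithine decarboxylase → still no organism matches.
Reversing Pigment → still no organism matches.

42°C growth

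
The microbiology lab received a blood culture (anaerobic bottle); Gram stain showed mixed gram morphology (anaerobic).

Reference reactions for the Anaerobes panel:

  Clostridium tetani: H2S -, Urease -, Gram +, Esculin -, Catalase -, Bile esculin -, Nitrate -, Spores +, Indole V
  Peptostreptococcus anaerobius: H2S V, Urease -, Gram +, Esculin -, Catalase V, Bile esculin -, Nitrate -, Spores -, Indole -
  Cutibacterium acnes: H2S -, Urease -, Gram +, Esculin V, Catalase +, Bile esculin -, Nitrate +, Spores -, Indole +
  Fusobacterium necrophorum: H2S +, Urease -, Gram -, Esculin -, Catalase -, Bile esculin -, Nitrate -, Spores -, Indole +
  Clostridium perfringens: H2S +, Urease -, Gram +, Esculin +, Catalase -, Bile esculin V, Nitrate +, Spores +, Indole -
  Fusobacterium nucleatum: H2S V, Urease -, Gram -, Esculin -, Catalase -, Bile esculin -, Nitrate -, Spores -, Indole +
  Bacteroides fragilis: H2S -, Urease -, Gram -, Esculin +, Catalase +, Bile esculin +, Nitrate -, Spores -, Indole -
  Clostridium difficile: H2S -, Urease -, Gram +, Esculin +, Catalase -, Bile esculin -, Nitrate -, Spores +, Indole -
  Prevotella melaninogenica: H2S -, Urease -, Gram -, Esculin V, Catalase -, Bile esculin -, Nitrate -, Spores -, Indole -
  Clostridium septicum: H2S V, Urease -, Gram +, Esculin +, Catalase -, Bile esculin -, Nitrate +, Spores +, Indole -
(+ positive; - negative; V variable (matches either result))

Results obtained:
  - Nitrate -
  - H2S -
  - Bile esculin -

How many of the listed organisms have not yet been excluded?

Bile esculin -: excludes Bacteroides fragilis — 9 left.
H2S -: excludes Fusobacterium necrophorum, Clostridium perfringens — 7 left.
Nitrate -: excludes Cutibacterium acnes, Clostridium septicum — 5 left.
Still consistent: Clostridium difficile, Clostridium tetani, Fusobacterium nucleatum, Peptostreptococcus anaerobius, Prevotella melaninogenica.

5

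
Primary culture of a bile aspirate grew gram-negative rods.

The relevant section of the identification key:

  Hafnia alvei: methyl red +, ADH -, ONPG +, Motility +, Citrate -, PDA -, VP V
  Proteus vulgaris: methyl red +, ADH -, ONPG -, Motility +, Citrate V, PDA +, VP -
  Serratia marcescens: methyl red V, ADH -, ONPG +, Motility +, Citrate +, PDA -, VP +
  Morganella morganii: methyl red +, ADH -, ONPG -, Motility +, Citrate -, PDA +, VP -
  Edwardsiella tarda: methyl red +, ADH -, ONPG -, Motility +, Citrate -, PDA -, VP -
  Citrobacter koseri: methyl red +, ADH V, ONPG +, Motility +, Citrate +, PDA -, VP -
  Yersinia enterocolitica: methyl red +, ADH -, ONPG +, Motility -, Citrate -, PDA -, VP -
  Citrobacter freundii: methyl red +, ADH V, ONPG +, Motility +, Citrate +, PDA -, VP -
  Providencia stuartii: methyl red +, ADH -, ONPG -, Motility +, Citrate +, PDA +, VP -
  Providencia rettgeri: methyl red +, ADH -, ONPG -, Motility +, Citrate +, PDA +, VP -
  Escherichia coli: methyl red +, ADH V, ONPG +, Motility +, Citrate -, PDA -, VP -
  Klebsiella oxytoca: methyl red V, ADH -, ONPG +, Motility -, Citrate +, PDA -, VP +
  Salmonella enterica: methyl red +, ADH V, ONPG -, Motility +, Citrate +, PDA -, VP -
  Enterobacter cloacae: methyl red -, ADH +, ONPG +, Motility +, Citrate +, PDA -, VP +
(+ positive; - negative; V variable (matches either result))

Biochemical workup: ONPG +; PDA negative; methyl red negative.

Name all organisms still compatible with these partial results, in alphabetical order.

Enterobacter cloacae, Klebsiella oxytoca, Serratia marcescens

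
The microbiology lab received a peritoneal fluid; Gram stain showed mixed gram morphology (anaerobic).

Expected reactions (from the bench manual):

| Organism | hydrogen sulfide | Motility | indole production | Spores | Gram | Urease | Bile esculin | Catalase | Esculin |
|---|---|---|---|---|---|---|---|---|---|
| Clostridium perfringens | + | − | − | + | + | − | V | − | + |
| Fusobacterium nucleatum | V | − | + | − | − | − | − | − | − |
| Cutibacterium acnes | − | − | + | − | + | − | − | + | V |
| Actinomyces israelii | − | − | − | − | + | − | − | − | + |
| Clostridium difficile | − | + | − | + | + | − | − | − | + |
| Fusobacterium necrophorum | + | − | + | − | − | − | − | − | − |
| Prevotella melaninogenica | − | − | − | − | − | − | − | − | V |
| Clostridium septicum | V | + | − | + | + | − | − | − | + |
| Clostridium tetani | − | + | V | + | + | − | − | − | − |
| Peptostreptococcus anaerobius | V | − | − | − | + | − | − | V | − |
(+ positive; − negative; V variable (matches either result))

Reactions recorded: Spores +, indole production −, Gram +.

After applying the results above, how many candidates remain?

4

indole production −: excludes Fusobacterium nucleatum, Cutibacterium acnes, Fusobacterium necrophorum — 7 left.
Spores +: excludes Actinomyces israelii, Prevotella melaninogenica, Peptostreptococcus anaerobius — 4 left.
Gram +: all 4 remaining candidates are consistent.
Still consistent: Clostridium difficile, Clostridium perfringens, Clostridium septicum, Clostridium tetani.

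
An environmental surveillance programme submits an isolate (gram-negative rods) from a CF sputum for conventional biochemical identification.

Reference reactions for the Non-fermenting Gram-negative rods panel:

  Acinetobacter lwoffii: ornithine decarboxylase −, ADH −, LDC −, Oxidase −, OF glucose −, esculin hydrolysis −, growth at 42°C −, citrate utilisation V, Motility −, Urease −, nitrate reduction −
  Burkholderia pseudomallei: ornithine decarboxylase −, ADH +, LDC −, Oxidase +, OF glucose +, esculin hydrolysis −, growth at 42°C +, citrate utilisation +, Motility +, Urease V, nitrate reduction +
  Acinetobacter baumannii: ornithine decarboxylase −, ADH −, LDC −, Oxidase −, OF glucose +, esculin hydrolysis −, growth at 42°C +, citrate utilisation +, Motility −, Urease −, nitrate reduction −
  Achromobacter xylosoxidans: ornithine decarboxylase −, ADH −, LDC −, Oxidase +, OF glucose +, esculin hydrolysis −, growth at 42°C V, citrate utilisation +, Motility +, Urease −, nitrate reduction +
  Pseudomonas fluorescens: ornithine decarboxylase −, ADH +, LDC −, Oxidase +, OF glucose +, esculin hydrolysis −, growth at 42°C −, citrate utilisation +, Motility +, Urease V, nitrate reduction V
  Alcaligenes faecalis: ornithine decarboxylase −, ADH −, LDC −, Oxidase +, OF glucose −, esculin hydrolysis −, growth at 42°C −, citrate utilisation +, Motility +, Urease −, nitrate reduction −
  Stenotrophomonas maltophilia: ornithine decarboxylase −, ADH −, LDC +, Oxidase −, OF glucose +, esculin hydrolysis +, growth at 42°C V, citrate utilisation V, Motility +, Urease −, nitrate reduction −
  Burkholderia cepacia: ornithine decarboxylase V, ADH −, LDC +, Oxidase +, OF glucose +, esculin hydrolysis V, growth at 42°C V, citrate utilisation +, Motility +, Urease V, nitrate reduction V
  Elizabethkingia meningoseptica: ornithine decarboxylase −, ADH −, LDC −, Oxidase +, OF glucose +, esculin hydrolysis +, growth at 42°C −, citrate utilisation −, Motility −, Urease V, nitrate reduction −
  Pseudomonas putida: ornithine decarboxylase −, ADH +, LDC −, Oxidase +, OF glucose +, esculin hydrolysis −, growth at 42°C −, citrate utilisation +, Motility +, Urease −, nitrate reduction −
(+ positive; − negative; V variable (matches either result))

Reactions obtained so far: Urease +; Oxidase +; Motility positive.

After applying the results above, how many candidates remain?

3

Oxidase +: excludes Acinetobacter lwoffii, Acinetobacter baumannii, Stenotrophomonas maltophilia — 7 left.
Urease +: excludes Achromobacter xylosoxidans, Alcaligenes faecalis, Pseudomonas putida — 4 left.
Motility +: excludes Elizabethkingia meningoseptica — 3 left.
Still consistent: Burkholderia cepacia, Burkholderia pseudomallei, Pseudomonas fluorescens.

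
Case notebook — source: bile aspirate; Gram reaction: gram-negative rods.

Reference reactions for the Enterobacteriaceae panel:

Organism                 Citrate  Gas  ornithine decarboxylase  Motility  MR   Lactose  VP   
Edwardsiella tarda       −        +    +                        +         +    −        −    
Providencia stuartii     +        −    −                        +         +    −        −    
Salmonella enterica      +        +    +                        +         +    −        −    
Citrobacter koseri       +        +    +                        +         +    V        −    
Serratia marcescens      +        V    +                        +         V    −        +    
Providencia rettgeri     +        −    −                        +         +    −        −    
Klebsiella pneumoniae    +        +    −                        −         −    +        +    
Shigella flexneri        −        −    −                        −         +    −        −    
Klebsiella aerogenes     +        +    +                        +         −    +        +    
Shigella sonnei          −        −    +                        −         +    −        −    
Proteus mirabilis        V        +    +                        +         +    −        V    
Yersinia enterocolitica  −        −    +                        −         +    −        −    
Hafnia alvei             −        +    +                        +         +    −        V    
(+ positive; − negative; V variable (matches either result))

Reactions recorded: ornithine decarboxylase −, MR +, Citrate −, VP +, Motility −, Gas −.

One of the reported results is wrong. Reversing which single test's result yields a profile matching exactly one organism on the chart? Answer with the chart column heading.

VP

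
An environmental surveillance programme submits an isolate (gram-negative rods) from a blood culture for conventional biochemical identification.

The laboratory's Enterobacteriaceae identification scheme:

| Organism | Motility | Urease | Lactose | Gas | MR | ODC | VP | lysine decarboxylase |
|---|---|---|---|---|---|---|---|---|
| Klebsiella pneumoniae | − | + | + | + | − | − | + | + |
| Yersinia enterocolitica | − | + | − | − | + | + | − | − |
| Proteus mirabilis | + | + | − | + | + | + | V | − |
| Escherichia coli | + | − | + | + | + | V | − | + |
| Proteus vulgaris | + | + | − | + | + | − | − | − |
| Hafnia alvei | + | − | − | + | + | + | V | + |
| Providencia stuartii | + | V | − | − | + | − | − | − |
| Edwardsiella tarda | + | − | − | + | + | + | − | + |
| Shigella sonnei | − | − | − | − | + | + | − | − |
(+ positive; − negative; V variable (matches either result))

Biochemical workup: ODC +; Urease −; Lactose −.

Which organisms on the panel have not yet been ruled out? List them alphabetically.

Edwardsiella tarda, Hafnia alvei, Shigella sonnei

Urease −: excludes Klebsiella pneumoniae, Yersinia enterocolitica, Proteus mirabilis, Proteus vulgaris — 5 left.
Lactose −: excludes Escherichia coli — 4 left.
ODC +: excludes Providencia stuartii — 3 left.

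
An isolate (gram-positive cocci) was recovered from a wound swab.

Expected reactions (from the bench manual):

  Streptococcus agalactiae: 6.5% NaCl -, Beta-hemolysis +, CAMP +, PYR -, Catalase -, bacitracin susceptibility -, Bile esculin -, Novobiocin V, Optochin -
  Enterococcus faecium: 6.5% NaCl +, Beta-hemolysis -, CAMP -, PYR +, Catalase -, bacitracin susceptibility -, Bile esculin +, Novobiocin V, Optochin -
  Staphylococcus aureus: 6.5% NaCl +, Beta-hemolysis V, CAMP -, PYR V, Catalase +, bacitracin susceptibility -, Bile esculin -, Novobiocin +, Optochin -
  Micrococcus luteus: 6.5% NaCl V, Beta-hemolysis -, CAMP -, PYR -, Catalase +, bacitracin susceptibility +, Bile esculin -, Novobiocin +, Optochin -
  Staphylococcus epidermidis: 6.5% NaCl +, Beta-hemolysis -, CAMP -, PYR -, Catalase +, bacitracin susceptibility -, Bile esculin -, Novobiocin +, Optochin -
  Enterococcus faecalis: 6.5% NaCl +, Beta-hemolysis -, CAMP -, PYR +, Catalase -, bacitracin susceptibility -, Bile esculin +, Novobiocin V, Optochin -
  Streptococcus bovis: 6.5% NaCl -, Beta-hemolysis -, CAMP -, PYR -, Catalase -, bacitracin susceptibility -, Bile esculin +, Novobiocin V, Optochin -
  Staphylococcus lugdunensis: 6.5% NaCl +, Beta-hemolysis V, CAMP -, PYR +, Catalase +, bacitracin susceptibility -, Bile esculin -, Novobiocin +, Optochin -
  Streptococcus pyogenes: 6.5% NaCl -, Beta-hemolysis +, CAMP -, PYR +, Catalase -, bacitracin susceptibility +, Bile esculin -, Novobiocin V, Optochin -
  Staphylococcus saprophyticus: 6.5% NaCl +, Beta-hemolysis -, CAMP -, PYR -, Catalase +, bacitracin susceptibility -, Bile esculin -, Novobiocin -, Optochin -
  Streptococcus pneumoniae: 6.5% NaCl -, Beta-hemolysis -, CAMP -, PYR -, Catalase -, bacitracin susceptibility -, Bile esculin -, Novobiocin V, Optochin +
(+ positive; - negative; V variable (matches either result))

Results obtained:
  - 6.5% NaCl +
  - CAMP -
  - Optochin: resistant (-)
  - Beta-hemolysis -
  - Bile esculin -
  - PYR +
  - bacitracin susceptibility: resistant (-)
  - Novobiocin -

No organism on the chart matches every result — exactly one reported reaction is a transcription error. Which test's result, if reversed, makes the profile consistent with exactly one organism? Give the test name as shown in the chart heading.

PYR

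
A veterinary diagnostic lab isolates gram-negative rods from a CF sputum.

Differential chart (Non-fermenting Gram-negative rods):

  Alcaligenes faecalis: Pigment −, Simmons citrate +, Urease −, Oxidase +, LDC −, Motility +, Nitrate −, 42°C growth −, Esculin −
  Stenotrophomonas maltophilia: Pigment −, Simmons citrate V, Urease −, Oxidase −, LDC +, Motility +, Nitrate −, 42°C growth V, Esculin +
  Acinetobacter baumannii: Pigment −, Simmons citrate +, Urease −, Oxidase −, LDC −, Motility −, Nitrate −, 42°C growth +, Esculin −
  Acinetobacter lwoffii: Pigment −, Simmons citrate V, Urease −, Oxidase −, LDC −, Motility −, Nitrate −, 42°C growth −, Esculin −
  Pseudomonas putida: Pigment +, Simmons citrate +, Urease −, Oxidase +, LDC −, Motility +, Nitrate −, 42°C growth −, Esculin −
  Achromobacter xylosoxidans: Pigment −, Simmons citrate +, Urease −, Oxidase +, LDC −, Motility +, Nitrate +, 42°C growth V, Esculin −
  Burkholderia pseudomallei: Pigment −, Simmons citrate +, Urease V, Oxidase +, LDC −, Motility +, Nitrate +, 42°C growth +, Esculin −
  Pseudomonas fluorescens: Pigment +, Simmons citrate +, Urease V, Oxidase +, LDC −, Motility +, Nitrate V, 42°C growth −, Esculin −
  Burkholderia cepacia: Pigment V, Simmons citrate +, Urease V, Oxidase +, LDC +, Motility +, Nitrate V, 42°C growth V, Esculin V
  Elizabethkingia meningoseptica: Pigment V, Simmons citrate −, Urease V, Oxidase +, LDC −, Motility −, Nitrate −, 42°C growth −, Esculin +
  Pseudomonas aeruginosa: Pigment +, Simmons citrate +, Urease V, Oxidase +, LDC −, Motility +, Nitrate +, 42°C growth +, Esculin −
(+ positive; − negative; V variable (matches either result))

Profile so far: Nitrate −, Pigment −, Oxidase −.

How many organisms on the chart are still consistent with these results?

3

Oxidase −: excludes 8 organisms — 3 left.
Pigment −: all 3 remaining candidates are consistent.
Nitrate −: all 3 remaining candidates are consistent.
Still consistent: Acinetobacter baumannii, Acinetobacter lwoffii, Stenotrophomonas maltophilia.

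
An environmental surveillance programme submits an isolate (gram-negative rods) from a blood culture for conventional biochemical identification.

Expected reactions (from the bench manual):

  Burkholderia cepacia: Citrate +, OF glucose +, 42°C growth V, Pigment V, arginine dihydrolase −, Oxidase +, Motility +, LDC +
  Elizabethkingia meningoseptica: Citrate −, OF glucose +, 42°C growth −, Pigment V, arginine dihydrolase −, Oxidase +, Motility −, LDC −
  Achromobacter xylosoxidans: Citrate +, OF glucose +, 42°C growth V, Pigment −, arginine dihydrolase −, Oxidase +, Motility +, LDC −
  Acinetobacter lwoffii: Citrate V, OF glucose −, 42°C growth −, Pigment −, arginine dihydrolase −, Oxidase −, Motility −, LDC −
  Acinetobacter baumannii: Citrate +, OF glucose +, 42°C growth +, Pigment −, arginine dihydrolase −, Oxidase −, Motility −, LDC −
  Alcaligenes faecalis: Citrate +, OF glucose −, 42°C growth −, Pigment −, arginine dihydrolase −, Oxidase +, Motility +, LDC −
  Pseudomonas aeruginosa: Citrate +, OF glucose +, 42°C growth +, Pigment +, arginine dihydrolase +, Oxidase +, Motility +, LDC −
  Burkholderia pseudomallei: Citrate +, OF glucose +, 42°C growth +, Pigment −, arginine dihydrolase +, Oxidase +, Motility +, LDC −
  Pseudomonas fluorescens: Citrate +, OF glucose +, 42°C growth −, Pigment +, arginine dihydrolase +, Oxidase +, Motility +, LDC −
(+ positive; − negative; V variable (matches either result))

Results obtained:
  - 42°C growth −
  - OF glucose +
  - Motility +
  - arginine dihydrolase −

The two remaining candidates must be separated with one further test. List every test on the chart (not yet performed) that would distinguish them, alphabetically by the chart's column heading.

42°C growth −: excludes Acinetobacter baumannii, Pseudomonas aeruginosa, Burkholderia pseudomallei — 6 left.
arginine dihydrolase −: excludes Pseudomonas fluorescens — 5 left.
OF glucose +: excludes Acinetobacter lwoffii, Alcaligenes faecalis — 3 left.
Motility +: excludes Elizabethkingia meningoseptica — 2 left.
Two candidates remain: Achromobacter xylosoxidans and Burkholderia cepacia.
  Citrate: + vs + — same for both, does not separate.
  Pigment: − vs V — variable for at least one, does not separate.
  Oxidase: + vs + — same for both, does not separate.
  LDC: Achromobacter xylosoxidans −, Burkholderia cepacia + — discriminates.

LDC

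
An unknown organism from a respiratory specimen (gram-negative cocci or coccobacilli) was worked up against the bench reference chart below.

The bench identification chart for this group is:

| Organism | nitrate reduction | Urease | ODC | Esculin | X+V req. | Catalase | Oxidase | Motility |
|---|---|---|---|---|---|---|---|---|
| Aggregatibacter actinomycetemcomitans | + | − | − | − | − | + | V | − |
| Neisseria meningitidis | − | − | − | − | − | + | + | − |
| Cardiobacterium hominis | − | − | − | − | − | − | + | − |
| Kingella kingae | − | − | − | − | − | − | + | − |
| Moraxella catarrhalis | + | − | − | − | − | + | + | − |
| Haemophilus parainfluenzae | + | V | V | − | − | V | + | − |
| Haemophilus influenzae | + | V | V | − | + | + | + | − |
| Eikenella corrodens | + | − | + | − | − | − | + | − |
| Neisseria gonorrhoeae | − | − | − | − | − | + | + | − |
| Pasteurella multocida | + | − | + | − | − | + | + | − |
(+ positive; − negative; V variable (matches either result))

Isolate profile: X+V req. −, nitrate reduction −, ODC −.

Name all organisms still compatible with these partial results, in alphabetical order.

Cardiobacterium hominis, Kingella kingae, Neisseria gonorrhoeae, Neisseria meningitidis

ODC −: excludes Eikenella corrodens, Pasteurella multocida — 8 left.
nitrate reduction −: excludes Aggregatibacter actinomycetemcomitans, Moraxella catarrhalis, Haemophilus parainfluenzae, Haemophilus influenzae — 4 left.
X+V req. −: all 4 remaining candidates are consistent.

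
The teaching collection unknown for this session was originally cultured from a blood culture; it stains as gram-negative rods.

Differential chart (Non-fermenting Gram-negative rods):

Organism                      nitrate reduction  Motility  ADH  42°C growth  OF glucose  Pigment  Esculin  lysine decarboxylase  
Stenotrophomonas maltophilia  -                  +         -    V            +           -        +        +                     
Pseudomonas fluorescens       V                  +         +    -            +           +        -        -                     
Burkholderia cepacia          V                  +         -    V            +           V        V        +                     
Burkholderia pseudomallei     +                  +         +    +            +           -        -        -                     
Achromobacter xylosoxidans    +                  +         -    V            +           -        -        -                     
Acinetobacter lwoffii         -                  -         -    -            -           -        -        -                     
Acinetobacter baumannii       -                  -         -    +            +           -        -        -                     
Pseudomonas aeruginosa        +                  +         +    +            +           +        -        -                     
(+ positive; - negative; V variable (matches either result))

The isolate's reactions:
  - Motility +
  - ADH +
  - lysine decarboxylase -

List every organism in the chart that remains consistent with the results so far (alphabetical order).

Burkholderia pseudomallei, Pseudomonas aeruginosa, Pseudomonas fluorescens

ADH +: excludes 5 organisms — 3 left.
lysine decarboxylase -: all 3 remaining candidates are consistent.
Motility +: all 3 remaining candidates are consistent.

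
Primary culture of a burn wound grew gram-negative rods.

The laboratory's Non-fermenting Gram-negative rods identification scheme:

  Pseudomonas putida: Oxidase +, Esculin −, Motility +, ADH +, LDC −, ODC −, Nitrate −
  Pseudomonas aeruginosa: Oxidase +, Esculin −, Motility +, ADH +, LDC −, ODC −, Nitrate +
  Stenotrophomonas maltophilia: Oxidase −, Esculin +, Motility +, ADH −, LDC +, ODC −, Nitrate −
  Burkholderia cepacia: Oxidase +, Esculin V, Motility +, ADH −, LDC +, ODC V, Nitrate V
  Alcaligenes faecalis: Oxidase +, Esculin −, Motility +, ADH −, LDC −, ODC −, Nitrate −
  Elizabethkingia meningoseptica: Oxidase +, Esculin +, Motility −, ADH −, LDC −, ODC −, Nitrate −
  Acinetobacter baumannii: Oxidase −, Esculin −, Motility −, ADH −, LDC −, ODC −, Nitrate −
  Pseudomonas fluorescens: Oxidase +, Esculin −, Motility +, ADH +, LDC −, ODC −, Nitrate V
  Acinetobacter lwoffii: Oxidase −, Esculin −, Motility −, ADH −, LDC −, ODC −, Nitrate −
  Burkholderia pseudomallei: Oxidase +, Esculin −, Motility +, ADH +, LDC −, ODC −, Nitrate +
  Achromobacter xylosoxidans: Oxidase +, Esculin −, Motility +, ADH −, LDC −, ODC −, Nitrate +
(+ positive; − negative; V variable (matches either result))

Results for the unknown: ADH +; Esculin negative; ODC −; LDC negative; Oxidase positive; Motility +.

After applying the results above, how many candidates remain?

4

ADH +: excludes 7 organisms — 4 left.
Esculin −: all 4 remaining candidates are consistent.
LDC −: all 4 remaining candidates are consistent.
Motility +: all 4 remaining candidates are consistent.
Oxidase +: all 4 remaining candidates are consistent.
ODC −: all 4 remaining candidates are consistent.
Still consistent: Burkholderia pseudomallei, Pseudomonas aeruginosa, Pseudomonas fluorescens, Pseudomonas putida.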